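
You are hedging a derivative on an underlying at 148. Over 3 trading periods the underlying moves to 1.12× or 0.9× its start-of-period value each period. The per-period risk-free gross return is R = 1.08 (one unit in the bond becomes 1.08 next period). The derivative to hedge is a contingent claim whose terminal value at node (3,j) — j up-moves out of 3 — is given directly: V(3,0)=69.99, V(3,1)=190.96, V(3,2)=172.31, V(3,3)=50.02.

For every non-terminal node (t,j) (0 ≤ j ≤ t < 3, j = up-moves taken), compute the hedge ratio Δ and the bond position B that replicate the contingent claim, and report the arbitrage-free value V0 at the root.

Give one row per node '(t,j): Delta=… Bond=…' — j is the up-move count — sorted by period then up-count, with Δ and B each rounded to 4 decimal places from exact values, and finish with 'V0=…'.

(0,0): Delta=-2.1964 Bond=409.3892
(1,0): Delta=0.2128 Bond=121.2374
(1,1): Delta=-2.6266 Bond=513.4521
(2,0): Delta=4.5868 Bond=-393.4141
(2,1): Delta=-0.5682 Bond=247.4588
(2,2): Delta=-2.9941 Bond=622.7660
V0=84.3280

The replicating-portfolio and risk-neutral prices coincide; use p* = (1.08−0.9)/(1.12−0.9) = 0.8182 for the latter.
Terminal values V(3,·): V(3,0)=69.9900, V(3,1)=190.9600, V(3,2)=172.3100, V(3,3)=50.0200
  t=2,j=0: stock 119.8800 → up 134.2656 (V=190.9600), down 107.8920 (V=69.9900). Price 156.4495; hedge Δ=4.5868, bond B=-393.4141.
  t=2,j=1: stock 149.1840 → up 167.0861 (V=172.3100), down 134.2656 (V=190.9600). Price 162.6860; hedge Δ=-0.5682, bond B=247.4588.
  t=2,j=2: stock 185.6512 → up 207.9293 (V=50.0200), down 167.0861 (V=172.3100). Price 66.9024; hedge Δ=-2.9941, bond B=622.7660.
  t=1,j=0: stock 133.2000 → up 149.1840 (V=162.6860), down 119.8800 (V=156.4495). Price 149.5853; hedge Δ=0.2128, bond B=121.2374.
  t=1,j=1: stock 165.7600 → up 185.6512 (V=66.9024), down 149.1840 (V=162.6860). Price 78.0718; hedge Δ=-2.6266, bond B=513.4521.
  t=0,j=0: stock 148.0000 → up 165.7600 (V=78.0718), down 133.2000 (V=149.5853). Price 84.3280; hedge Δ=-2.1964, bond B=409.3892.
Check: Δ(0,0)·S0 + B(0,0) = 84.3280 = V0.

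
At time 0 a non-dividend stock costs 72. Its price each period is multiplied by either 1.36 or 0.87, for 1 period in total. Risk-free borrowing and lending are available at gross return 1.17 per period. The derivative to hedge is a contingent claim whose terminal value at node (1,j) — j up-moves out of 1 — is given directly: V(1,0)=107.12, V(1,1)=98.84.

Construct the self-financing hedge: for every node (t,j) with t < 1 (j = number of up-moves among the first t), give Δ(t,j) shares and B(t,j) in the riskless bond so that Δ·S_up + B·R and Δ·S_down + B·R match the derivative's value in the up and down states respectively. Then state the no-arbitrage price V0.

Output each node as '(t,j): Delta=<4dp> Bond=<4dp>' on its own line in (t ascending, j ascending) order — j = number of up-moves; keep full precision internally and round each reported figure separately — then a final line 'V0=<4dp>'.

Since d<R<u, set p* = (R−d)/(u−d) = 0.6122; price each node as the discounted p*-expectation of its children.
Terminal values V(1,·): V(1,0)=107.1200, V(1,1)=98.8400
(0,0): S=72.0000. Δ = (V_up−V_dn)/(S_up−S_dn) = (98.8400−107.1200)/(97.9200−62.6400) = -0.2347. V = [p*·98.8400 + (1−p*)·107.1200]/1.17 = 87.2227. B = V − Δ·S = 104.1207.
The time-0 hedge costs 87.2227, which is the no-arbitrage price.

(0,0): Delta=-0.2347 Bond=104.1207
V0=87.2227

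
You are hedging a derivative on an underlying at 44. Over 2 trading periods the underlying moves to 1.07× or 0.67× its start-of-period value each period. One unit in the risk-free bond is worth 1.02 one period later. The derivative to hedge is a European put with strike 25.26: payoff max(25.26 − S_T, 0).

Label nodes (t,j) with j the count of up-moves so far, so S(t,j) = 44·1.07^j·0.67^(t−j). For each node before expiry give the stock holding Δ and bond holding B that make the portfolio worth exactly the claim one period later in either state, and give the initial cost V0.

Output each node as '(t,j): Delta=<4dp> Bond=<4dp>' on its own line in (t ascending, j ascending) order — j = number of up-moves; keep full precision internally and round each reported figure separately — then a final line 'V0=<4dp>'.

(0,0): Delta=-0.0384 Bond=1.7703
(1,0): Delta=-0.4671 Bond=14.4460
(1,1): Delta=0.0000 Bond=0.0000
V0=0.0827

Under the risk-neutral measure, an up-move has probability p* = (R−d)/(u−d) = 0.8750 and values discount at R = 1.02.
At expiry t=2: V(2,0)=5.5084, V(2,1)=0.0000, V(2,2)=0.0000
(1,0): S=29.4800. Δ = (V_up−V_dn)/(S_up−S_dn) = (0.0000−5.5084)/(31.5436−19.7516) = -0.4671. V = [p*·0.0000 + (1−p*)·5.5084]/1.02 = 0.6750. B = V − Δ·S = 14.4460.
(1,1): S=47.0800. Δ = (V_up−V_dn)/(S_up−S_dn) = (0.0000−0.0000)/(50.3756−31.5436) = 0.0000. V = [p*·0.0000 + (1−p*)·0.0000]/1.02 = 0.0000. B = V − Δ·S = 0.0000.
(0,0): S=44.0000. Δ = (V_up−V_dn)/(S_up−S_dn) = (0.0000−0.6750)/(47.0800−29.4800) = -0.0384. V = [p*·0.0000 + (1−p*)·0.6750]/1.02 = 0.0827. B = V − Δ·S = 1.7703.
Each (Δ,B) replicates both successor values, so the strategy is self-financing and V0 is arbitrage-free.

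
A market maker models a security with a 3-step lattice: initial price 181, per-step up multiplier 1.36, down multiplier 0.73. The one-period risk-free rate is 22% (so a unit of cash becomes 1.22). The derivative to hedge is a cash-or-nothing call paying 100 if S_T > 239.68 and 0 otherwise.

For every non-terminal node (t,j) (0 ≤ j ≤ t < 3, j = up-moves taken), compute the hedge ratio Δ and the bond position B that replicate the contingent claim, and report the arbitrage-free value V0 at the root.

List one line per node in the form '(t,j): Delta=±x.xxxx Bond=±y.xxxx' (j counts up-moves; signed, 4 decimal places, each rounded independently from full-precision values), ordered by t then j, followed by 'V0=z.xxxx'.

Risk-neutral probability p* = (R−d)/(u−d) = (1.22−0.73)/(1.36−0.73) = 0.7778.
Payoff layer (t=3): V(3,0)=0.0000, V(3,1)=0.0000, V(3,2)=100.0000, V(3,3)=100.0000
Node (2,0) S=96.4549: V=(p*·0.0000+(1−p*)·0.0000)/1.22=0.0000; Δ=(0.0000−0.0000)/(131.1787−70.4121)=0.0000; B=V−Δ·S=0.0000
Node (2,1) S=179.6968: V=(p*·100.0000+(1−p*)·0.0000)/1.22=63.7523; Δ=(100.0000−0.0000)/(244.3876−131.1787)=0.8833; B=V−Δ·S=-94.9779
Node (2,2) S=334.7776: V=(p*·100.0000+(1−p*)·100.0000)/1.22=81.9672; Δ=(100.0000−100.0000)/(455.2975−244.3876)=0.0000; B=V−Δ·S=81.9672
Node (1,0) S=132.1300: V=(p*·63.7523+(1−p*)·0.0000)/1.22=40.6435; Δ=(63.7523−0.0000)/(179.6968−96.4549)=0.7659; B=V−Δ·S=-60.5506
Node (1,1) S=246.1600: V=(p*·81.9672+(1−p*)·63.7523)/1.22=63.8684; Δ=(81.9672−63.7523)/(334.7776−179.6968)=0.1175; B=V−Δ·S=34.9558
Node (0,0) S=181.0000: V=(p*·63.8684+(1−p*)·40.6435)/1.22=48.1208; Δ=(63.8684−40.6435)/(246.1600−132.1300)=0.2037; B=V−Δ·S=11.2559
Root portfolio cost Δ·181+B reproduces V0=48.1208.

(0,0): Delta=0.2037 Bond=11.2559
(1,0): Delta=0.7659 Bond=-60.5506
(1,1): Delta=0.1175 Bond=34.9558
(2,0): Delta=0.0000 Bond=0.0000
(2,1): Delta=0.8833 Bond=-94.9779
(2,2): Delta=0.0000 Bond=81.9672
V0=48.1208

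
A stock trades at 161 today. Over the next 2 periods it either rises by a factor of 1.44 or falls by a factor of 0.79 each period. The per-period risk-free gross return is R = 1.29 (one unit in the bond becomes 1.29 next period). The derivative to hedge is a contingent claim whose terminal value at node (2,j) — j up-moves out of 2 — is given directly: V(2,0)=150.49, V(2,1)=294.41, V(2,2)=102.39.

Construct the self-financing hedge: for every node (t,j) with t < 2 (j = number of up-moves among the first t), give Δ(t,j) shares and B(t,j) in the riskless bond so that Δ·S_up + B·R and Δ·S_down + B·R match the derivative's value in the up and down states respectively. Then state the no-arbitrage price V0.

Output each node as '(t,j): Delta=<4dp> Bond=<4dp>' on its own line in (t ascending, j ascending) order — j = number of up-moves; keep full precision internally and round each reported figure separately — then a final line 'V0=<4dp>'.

(0,0): Delta=-0.8481 Bond=240.5827
(1,0): Delta=1.7408 Bond=-18.9366
(1,1): Delta=-1.2742 Bond=409.1381
V0=104.0348

Risk-neutral probability p* = (R−d)/(u−d) = (1.29−0.79)/(1.44−0.79) = 0.7692.
At expiry t=2: V(2,0)=150.4900, V(2,1)=294.4100, V(2,2)=102.3900
  t=1,j=0: stock 127.1900 → up 183.1536 (V=294.4100), down 100.4801 (V=150.4900). Price 202.4788; hedge Δ=1.7408, bond B=-18.9366.
  t=1,j=1: stock 231.8400 → up 333.8496 (V=102.3900), down 183.1536 (V=294.4100). Price 113.7227; hedge Δ=-1.2742, bond B=409.1381.
  t=0,j=0: stock 161.0000 → up 231.8400 (V=113.7227), down 127.1900 (V=202.4788). Price 104.0348; hedge Δ=-0.8481, bond B=240.5827.
Root portfolio cost Δ·161+B reproduces V0=104.0348.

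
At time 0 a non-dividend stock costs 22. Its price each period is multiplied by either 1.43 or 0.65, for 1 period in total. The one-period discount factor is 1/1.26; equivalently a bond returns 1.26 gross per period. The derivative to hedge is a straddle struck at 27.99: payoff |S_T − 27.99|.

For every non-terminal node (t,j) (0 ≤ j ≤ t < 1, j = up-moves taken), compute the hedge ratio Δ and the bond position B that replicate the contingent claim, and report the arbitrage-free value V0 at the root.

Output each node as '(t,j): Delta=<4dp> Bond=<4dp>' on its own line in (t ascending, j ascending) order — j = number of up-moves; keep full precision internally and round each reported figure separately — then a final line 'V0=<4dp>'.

(0,0): Delta=-0.5956 Bond=17.6243
V0=4.5218

Under the risk-neutral measure, an up-move has probability p* = (R−d)/(u−d) = 0.7821 and values discount at R = 1.26.
Terminal values V(1,·): V(1,0)=13.6900, V(1,1)=3.4700
Node (0,0) S=22.0000: V=(p*·3.4700+(1−p*)·13.6900)/1.26=4.5218; Δ=(3.4700−13.6900)/(31.4600−14.3000)=-0.5956; B=V−Δ·S=17.6243
Root portfolio cost Δ·22+B reproduces V0=4.5218.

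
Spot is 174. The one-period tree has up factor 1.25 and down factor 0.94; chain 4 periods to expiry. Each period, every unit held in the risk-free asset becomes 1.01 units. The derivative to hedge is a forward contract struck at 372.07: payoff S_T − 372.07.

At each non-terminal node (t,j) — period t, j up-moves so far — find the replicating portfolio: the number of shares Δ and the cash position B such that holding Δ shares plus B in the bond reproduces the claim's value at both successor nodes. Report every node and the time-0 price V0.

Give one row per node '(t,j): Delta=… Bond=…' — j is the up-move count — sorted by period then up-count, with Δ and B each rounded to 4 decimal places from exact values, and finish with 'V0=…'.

Risk-neutral probability p* = (R−d)/(u−d) = (1.01−0.94)/(1.25−0.94) = 0.2258.
Terminal values V(4,·): V(4,0)=-236.2197, V(4,1)=-191.4180, V(4,2)=-131.8413, V(4,3)=-52.6169, V(4,4)=52.7347
Node (3,0) S=144.5216: V=(p*·-191.4180+(1−p*)·-236.2197)/1.01=-223.8645; Δ=(-191.4180−-236.2197)/(180.6520−135.8503)=1.0000; B=V−Δ·S=-368.3861
Node (3,1) S=192.1830: V=(p*·-131.8413+(1−p*)·-191.4180)/1.01=-176.2031; Δ=(-131.8413−-191.4180)/(240.2287−180.6520)=1.0000; B=V−Δ·S=-368.3861
Node (3,2) S=255.5625: V=(p*·-52.6169+(1−p*)·-131.8413)/1.01=-112.8236; Δ=(-52.6169−-131.8413)/(319.4531−240.2287)=1.0000; B=V−Δ·S=-368.3861
Node (3,3) S=339.8438: V=(p*·52.7347+(1−p*)·-52.6169)/1.01=-28.5424; Δ=(52.7347−-52.6169)/(424.8047−319.4531)=1.0000; B=V−Δ·S=-368.3861
Node (2,0) S=153.7464: V=(p*·-176.2031+(1−p*)·-223.8645)/1.01=-210.9924; Δ=(-176.2031−-223.8645)/(192.1830−144.5216)=1.0000; B=V−Δ·S=-364.7388
Node (2,1) S=204.4500: V=(p*·-112.8236+(1−p*)·-176.2031)/1.01=-160.2888; Δ=(-112.8236−-176.2031)/(255.5625−192.1830)=1.0000; B=V−Δ·S=-364.7388
Node (2,2) S=271.8750: V=(p*·-28.5424+(1−p*)·-112.8236)/1.01=-92.8638; Δ=(-28.5424−-112.8236)/(339.8438−255.5625)=1.0000; B=V−Δ·S=-364.7388
Node (1,0) S=163.5600: V=(p*·-160.2888+(1−p*)·-210.9924)/1.01=-197.5675; Δ=(-160.2888−-210.9924)/(204.4500−153.7464)=1.0000; B=V−Δ·S=-361.1275
Node (1,1) S=217.5000: V=(p*·-92.8638+(1−p*)·-160.2888)/1.01=-143.6275; Δ=(-92.8638−-160.2888)/(271.8750−204.4500)=1.0000; B=V−Δ·S=-361.1275
Node (0,0) S=174.0000: V=(p*·-143.6275+(1−p*)·-197.5675)/1.01=-183.5520; Δ=(-143.6275−-197.5675)/(217.5000−163.5600)=1.0000; B=V−Δ·S=-357.5520
Check: Δ(0,0)·S0 + B(0,0) = -183.5520 = V0.

(0,0): Delta=1.0000 Bond=-357.5520
(1,0): Delta=1.0000 Bond=-361.1275
(1,1): Delta=1.0000 Bond=-361.1275
(2,0): Delta=1.0000 Bond=-364.7388
(2,1): Delta=1.0000 Bond=-364.7388
(2,2): Delta=1.0000 Bond=-364.7388
(3,0): Delta=1.0000 Bond=-368.3861
(3,1): Delta=1.0000 Bond=-368.3861
(3,2): Delta=1.0000 Bond=-368.3861
(3,3): Delta=1.0000 Bond=-368.3861
V0=-183.5520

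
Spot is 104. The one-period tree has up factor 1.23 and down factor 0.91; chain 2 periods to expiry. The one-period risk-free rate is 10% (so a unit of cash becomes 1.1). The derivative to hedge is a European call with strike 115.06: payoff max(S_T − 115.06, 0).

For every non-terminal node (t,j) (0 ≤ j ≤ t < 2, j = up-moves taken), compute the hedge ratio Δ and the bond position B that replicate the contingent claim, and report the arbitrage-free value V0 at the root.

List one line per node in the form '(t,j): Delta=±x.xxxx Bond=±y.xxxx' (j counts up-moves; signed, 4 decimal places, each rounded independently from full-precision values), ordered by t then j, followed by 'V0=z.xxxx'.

(0,0): Delta=0.6789 Bond=-57.7465
(1,0): Delta=0.0445 Bond=-3.4828
(1,1): Delta=1.0000 Bond=-104.6000
V0=12.8561

Under the risk-neutral measure, an up-move has probability p* = (R−d)/(u−d) = 0.5938 and values discount at R = 1.1.
Terminal values V(2,·): V(2,0)=0.0000, V(2,1)=1.3472, V(2,2)=42.2816
(1,0): S=94.6400. Δ = (V_up−V_dn)/(S_up−S_dn) = (1.3472−0.0000)/(116.4072−86.1224) = 0.0445. V = [p*·1.3472 + (1−p*)·0.0000]/1.1 = 0.7272. B = V − Δ·S = -3.4828.
(1,1): S=127.9200. Δ = (V_up−V_dn)/(S_up−S_dn) = (42.2816−1.3472)/(157.3416−116.4072) = 1.0000. V = [p*·42.2816 + (1−p*)·1.3472]/1.1 = 23.3200. B = V − Δ·S = -104.6000.
(0,0): S=104.0000. Δ = (V_up−V_dn)/(S_up−S_dn) = (23.3200−0.7272)/(127.9200−94.6400) = 0.6789. V = [p*·23.3200 + (1−p*)·0.7272]/1.1 = 12.8561. B = V − Δ·S = -57.7465.
Each (Δ,B) replicates both successor values, so the strategy is self-financing and V0 is arbitrage-free.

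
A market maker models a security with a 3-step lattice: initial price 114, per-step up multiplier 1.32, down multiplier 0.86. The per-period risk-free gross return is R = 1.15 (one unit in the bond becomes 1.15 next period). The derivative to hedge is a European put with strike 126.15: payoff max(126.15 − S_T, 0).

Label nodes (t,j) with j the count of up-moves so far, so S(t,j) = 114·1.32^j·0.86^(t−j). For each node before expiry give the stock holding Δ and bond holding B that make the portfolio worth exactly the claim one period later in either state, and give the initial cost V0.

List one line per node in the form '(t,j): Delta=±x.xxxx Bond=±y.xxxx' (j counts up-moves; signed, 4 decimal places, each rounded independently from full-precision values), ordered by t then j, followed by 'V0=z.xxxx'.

(0,0): Delta=-0.1762 Bond=24.3890
(1,0): Delta=-0.4569 Bond=55.5723
(1,1): Delta=-0.0690 Bond=11.9120
(2,0): Delta=-1.0000 Bond=109.6957
(2,1): Delta=-0.2495 Bond=37.0673
(2,2): Delta=0.0000 Bond=0.0000
V0=4.3032

The replicating-portfolio and risk-neutral prices coincide; use p* = (1.15−0.86)/(1.32−0.86) = 0.6304 for the latter.
Terminal values V(3,·): V(3,0)=53.6396, V(3,1)=14.8550, V(3,2)=0.0000, V(3,3)=0.0000
(2,0): S=84.3144. Δ = (V_up−V_dn)/(S_up−S_dn) = (14.8550−53.6396)/(111.2950−72.5104) = -1.0000. V = [p*·14.8550 + (1−p*)·53.6396]/1.15 = 25.3813. B = V − Δ·S = 109.6957.
(2,1): S=129.4128. Δ = (V_up−V_dn)/(S_up−S_dn) = (0.0000−14.8550)/(170.8249−111.2950) = -0.2495. V = [p*·0.0000 + (1−p*)·14.8550]/1.15 = 4.7738. B = V − Δ·S = 37.0673.
(2,2): S=198.6336. Δ = (V_up−V_dn)/(S_up−S_dn) = (0.0000−0.0000)/(262.1964−170.8249) = 0.0000. V = [p*·0.0000 + (1−p*)·0.0000]/1.15 = 0.0000. B = V − Δ·S = 0.0000.
(1,0): S=98.0400. Δ = (V_up−V_dn)/(S_up−S_dn) = (4.7738−25.3813)/(129.4128−84.3144) = -0.4569. V = [p*·4.7738 + (1−p*)·25.3813]/1.15 = 10.7736. B = V − Δ·S = 55.5723.
(1,1): S=150.4800. Δ = (V_up−V_dn)/(S_up−S_dn) = (0.0000−4.7738)/(198.6336−129.4128) = -0.0690. V = [p*·0.0000 + (1−p*)·4.7738]/1.15 = 1.5341. B = V − Δ·S = 11.9120.
(0,0): S=114.0000. Δ = (V_up−V_dn)/(S_up−S_dn) = (1.5341−10.7736)/(150.4800−98.0400) = -0.1762. V = [p*·1.5341 + (1−p*)·10.7736]/1.15 = 4.3032. B = V − Δ·S = 24.3890.
Root portfolio cost Δ·114+B reproduces V0=4.3032.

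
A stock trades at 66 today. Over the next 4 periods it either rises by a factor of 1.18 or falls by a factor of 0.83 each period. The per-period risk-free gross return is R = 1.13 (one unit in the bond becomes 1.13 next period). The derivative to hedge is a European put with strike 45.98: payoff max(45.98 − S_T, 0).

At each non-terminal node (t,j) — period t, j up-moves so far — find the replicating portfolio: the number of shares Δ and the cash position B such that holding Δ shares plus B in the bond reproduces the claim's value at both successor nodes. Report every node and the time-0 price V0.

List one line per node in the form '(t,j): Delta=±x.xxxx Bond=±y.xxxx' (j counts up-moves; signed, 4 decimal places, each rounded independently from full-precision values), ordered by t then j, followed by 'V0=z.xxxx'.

(0,0): Delta=-0.0034 Bond=0.2395
(1,0): Delta=-0.0255 Bond=1.4796
(1,1): Delta=-0.0008 Bond=0.0691
(2,0): Delta=-0.1740 Bond=8.4240
(2,1): Delta=-0.0081 Bond=0.5466
(2,2): Delta=0.0000 Bond=0.0000
(3,0): Delta=-1.0000 Bond=40.6903
(3,1): Delta=-0.0772 Bond=4.3239
(3,2): Delta=0.0000 Bond=0.0000
(3,3): Delta=0.0000 Bond=0.0000
V0=0.0126

No-arbitrage ⇒ martingale measure with p* = (R−d)/(u−d) = 0.8571.
Payoff layer (t=4): V(4,0)=14.6575, V(4,1)=1.4492, V(4,2)=0.0000, V(4,3)=0.0000, V(4,4)=0.0000
Node (3,0) S=37.7379: V=(p*·1.4492+(1−p*)·14.6575)/1.13=2.9523; Δ=(1.4492−14.6575)/(44.5308−31.3225)=-1.0000; B=V−Δ·S=40.6903
Node (3,1) S=53.6515: V=(p*·0.0000+(1−p*)·1.4492)/1.13=0.1832; Δ=(0.0000−1.4492)/(63.3088−44.5308)=-0.0772; B=V−Δ·S=4.3239
Node (3,2) S=76.2757: V=(p*·0.0000+(1−p*)·0.0000)/1.13=0.0000; Δ=(0.0000−0.0000)/(90.0053−63.3088)=0.0000; B=V−Δ·S=0.0000
Node (3,3) S=108.4401: V=(p*·0.0000+(1−p*)·0.0000)/1.13=0.0000; Δ=(0.0000−0.0000)/(127.9593−90.0053)=0.0000; B=V−Δ·S=0.0000
Node (2,0) S=45.4674: V=(p*·0.1832+(1−p*)·2.9523)/1.13=0.5122; Δ=(0.1832−2.9523)/(53.6515−37.7379)=-0.1740; B=V−Δ·S=8.4240
Node (2,1) S=64.6404: V=(p*·0.0000+(1−p*)·0.1832)/1.13=0.0232; Δ=(0.0000−0.1832)/(76.2757−53.6515)=-0.0081; B=V−Δ·S=0.5466
Node (2,2) S=91.8984: V=(p*·0.0000+(1−p*)·0.0000)/1.13=0.0000; Δ=(0.0000−0.0000)/(108.4401−76.2757)=0.0000; B=V−Δ·S=0.0000
Node (1,0) S=54.7800: V=(p*·0.0232+(1−p*)·0.5122)/1.13=0.0823; Δ=(0.0232−0.5122)/(64.6404−45.4674)=-0.0255; B=V−Δ·S=1.4796
Node (1,1) S=77.8800: V=(p*·0.0000+(1−p*)·0.0232)/1.13=0.0029; Δ=(0.0000−0.0232)/(91.8984−64.6404)=-0.0008; B=V−Δ·S=0.0691
Node (0,0) S=66.0000: V=(p*·0.0029+(1−p*)·0.0823)/1.13=0.0126; Δ=(0.0029−0.0823)/(77.8800−54.7800)=-0.0034; B=V−Δ·S=0.2395
The time-0 hedge costs 0.0126, which is the no-arbitrage price.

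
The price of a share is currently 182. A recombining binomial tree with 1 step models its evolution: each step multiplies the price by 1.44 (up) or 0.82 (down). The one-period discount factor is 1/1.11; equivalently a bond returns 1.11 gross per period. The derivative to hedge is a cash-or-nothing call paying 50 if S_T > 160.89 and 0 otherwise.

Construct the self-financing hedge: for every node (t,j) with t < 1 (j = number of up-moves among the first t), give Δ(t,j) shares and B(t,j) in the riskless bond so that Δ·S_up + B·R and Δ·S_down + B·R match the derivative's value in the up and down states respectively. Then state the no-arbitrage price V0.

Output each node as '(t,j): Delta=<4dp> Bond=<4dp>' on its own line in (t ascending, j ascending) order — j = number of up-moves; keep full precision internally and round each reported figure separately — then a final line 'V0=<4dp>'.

Under the risk-neutral measure, an up-move has probability p* = (R−d)/(u−d) = 0.4677 and values discount at R = 1.11.
At expiry t=1: V(1,0)=0.0000, V(1,1)=50.0000
  t=0,j=0: stock 182.0000 → up 262.0800 (V=50.0000), down 149.2400 (V=0.0000). Price 21.0695; hedge Δ=0.4431, bond B=-59.5757.
Check: Δ(0,0)·S0 + B(0,0) = 21.0695 = V0.

(0,0): Delta=0.4431 Bond=-59.5757
V0=21.0695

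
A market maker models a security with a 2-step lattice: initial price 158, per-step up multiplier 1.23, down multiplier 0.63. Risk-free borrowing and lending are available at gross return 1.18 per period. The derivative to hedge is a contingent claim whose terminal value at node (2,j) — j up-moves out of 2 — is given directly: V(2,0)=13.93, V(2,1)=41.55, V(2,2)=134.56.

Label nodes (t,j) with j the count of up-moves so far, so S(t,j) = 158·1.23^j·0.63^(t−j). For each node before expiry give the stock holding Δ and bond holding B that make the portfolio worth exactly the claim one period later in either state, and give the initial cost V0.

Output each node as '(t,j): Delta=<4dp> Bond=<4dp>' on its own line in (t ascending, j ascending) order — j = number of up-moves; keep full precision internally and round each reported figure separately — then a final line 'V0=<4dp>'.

No-arbitrage ⇒ martingale measure with p* = (R−d)/(u−d) = 0.9167.
Payoff layer (t=2): V(2,0)=13.9300, V(2,1)=41.5500, V(2,2)=134.5600
Node (1,0) S=99.5400: V=(p*·41.5500+(1−p*)·13.9300)/1.18=33.2613; Δ=(41.5500−13.9300)/(122.4342−62.7102)=0.4625; B=V−Δ·S=-12.7720
Node (1,1) S=194.3400: V=(p*·134.5600+(1−p*)·41.5500)/1.18=107.4654; Δ=(134.5600−41.5500)/(239.0382−122.4342)=0.7977; B=V−Δ·S=-47.5513
Node (0,0) S=158.0000: V=(p*·107.4654+(1−p*)·33.2613)/1.18=85.8320; Δ=(107.4654−33.2613)/(194.3400−99.5400)=0.7827; B=V−Δ·S=-37.8415
The time-0 hedge costs 85.8320, which is the no-arbitrage price.

(0,0): Delta=0.7827 Bond=-37.8415
(1,0): Delta=0.4625 Bond=-12.7720
(1,1): Delta=0.7977 Bond=-47.5513
V0=85.8320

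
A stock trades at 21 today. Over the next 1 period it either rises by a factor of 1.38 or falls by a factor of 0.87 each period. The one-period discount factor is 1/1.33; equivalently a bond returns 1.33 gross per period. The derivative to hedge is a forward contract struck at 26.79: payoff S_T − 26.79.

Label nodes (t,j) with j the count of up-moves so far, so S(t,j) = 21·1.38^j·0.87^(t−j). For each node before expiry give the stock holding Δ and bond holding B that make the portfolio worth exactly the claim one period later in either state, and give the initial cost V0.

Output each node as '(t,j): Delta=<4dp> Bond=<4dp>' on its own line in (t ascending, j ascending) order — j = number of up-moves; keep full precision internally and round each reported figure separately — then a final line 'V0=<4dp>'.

(0,0): Delta=1.0000 Bond=-20.1429
V0=0.8571

The replicating-portfolio and risk-neutral prices coincide; use p* = (1.33−0.87)/(1.38−0.87) = 0.9020 for the latter.
Terminal payoffs: V(1,0)=-8.5200, V(1,1)=2.1900
Node (0,0) S=21.0000: V=(p*·2.1900+(1−p*)·-8.5200)/1.33=0.8571; Δ=(2.1900−-8.5200)/(28.9800−18.2700)=1.0000; B=V−Δ·S=-20.1429
Self-financing check: at every node Δ·S+B equals the discounted successor values.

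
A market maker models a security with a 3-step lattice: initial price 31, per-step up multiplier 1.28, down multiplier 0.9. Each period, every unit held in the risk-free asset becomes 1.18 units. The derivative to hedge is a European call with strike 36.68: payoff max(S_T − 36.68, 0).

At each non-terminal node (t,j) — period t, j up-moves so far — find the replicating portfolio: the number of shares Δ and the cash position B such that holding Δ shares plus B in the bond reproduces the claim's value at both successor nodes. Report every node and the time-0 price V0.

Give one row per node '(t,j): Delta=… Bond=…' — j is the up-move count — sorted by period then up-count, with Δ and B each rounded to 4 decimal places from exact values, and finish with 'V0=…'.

The replicating-portfolio and risk-neutral prices coincide; use p* = (1.18−0.9)/(1.28−0.9) = 0.7368 for the latter.
Payoff layer (t=3): V(3,0)=0.0000, V(3,1)=0.0000, V(3,2)=9.0314, V(3,3)=28.3317
Node (2,0) S=25.1100: V=(p*·0.0000+(1−p*)·0.0000)/1.18=0.0000; Δ=(0.0000−0.0000)/(32.1408−22.5990)=0.0000; B=V−Δ·S=0.0000
Node (2,1) S=35.7120: V=(p*·9.0314+(1−p*)·0.0000)/1.18=5.6396; Δ=(9.0314−0.0000)/(45.7114−32.1408)=0.6655; B=V−Δ·S=-18.1272
Node (2,2) S=50.7904: V=(p*·28.3317+(1−p*)·9.0314)/1.18=19.7057; Δ=(28.3317−9.0314)/(65.0117−45.7114)=1.0000; B=V−Δ·S=-31.0847
Node (1,0) S=27.9000: V=(p*·5.6396+(1−p*)·0.0000)/1.18=3.5216; Δ=(5.6396−0.0000)/(35.7120−25.1100)=0.5319; B=V−Δ·S=-11.3194
Node (1,1) S=39.6800: V=(p*·19.7057+(1−p*)·5.6396)/1.18=13.5628; Δ=(19.7057−5.6396)/(50.7904−35.7120)=0.9329; B=V−Δ·S=-23.4533
Node (0,0) S=31.0000: V=(p*·13.5628+(1−p*)·3.5216)/1.18=9.2545; Δ=(13.5628−3.5216)/(39.6800−27.9000)=0.8524; B=V−Δ·S=-17.1696
Self-financing check: at every node Δ·S+B equals the discounted successor values.

(0,0): Delta=0.8524 Bond=-17.1696
(1,0): Delta=0.5319 Bond=-11.3194
(1,1): Delta=0.9329 Bond=-23.4533
(2,0): Delta=0.0000 Bond=0.0000
(2,1): Delta=0.6655 Bond=-18.1272
(2,2): Delta=1.0000 Bond=-31.0847
V0=9.2545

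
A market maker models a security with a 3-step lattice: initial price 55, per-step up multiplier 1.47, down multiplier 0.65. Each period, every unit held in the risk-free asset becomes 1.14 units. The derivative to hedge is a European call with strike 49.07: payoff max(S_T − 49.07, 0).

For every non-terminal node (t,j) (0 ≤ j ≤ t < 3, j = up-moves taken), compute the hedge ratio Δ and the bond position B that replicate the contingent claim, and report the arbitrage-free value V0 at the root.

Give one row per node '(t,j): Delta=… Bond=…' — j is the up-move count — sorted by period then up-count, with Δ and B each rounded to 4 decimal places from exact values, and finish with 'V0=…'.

(0,0): Delta=0.8250 Bond=-19.0790
(1,0): Delta=0.5039 Bond=-10.2718
(1,1): Delta=0.9206 Bond=-29.4803
(2,0): Delta=0.0000 Bond=0.0000
(2,1): Delta=0.6540 Bond=-19.5961
(2,2): Delta=1.0000 Bond=-43.0439
V0=26.2955

The replicating-portfolio and risk-neutral prices coincide; use p* = (1.14−0.65)/(1.47−0.65) = 0.5976 for the latter.
Terminal values V(3,·): V(3,0)=0.0000, V(3,1)=0.0000, V(3,2)=28.1822, V(3,3)=125.6388
Node (2,0) S=23.2375: V=(p*·0.0000+(1−p*)·0.0000)/1.14=0.0000; Δ=(0.0000−0.0000)/(34.1591−15.1044)=0.0000; B=V−Δ·S=0.0000
Node (2,1) S=52.5525: V=(p*·28.1822+(1−p*)·0.0000)/1.14=14.7724; Δ=(28.1822−0.0000)/(77.2522−34.1591)=0.6540; B=V−Δ·S=-19.5961
Node (2,2) S=118.8495: V=(p*·125.6388+(1−p*)·28.1822)/1.14=75.8056; Δ=(125.6388−28.1822)/(174.7088−77.2522)=1.0000; B=V−Δ·S=-43.0439
Node (1,0) S=35.7500: V=(p*·14.7724+(1−p*)·0.0000)/1.14=7.7434; Δ=(14.7724−0.0000)/(52.5525−23.2375)=0.5039; B=V−Δ·S=-10.2718
Node (1,1) S=80.8500: V=(p*·75.8056+(1−p*)·14.7724)/1.14=44.9504; Δ=(75.8056−14.7724)/(118.8495−52.5525)=0.9206; B=V−Δ·S=-29.4803
Node (0,0) S=55.0000: V=(p*·44.9504+(1−p*)·7.7434)/1.14=26.2955; Δ=(44.9504−7.7434)/(80.8500−35.7500)=0.8250; B=V−Δ·S=-19.0790
Self-financing check: at every node Δ·S+B equals the discounted successor values.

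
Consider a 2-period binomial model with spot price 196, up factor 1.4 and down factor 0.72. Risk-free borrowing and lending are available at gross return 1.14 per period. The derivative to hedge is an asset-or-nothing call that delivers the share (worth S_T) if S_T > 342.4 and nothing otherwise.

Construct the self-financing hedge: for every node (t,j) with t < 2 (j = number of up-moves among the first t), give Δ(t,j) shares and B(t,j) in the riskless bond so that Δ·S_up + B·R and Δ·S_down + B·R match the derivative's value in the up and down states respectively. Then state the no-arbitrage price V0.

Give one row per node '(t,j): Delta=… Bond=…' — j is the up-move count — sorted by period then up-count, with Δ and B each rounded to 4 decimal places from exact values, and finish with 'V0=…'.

Risk-neutral probability p* = (R−d)/(u−d) = (1.14−0.72)/(1.4−0.72) = 0.6176.
Payoff layer (t=2): V(2,0)=0.0000, V(2,1)=0.0000, V(2,2)=384.1600
Node (1,0) S=141.1200: V=(p*·0.0000+(1−p*)·0.0000)/1.14=0.0000; Δ=(0.0000−0.0000)/(197.5680−101.6064)=0.0000; B=V−Δ·S=0.0000
Node (1,1) S=274.4000: V=(p*·384.1600+(1−p*)·0.0000)/1.14=208.1362; Δ=(384.1600−0.0000)/(384.1600−197.5680)=2.0588; B=V−Δ·S=-356.8050
Node (0,0) S=196.0000: V=(p*·208.1362+(1−p*)·0.0000)/1.14=112.7673; Δ=(208.1362−0.0000)/(274.4000−141.1200)=1.5616; B=V−Δ·S=-193.3154
The time-0 hedge costs 112.7673, which is the no-arbitrage price.

(0,0): Delta=1.5616 Bond=-193.3154
(1,0): Delta=0.0000 Bond=0.0000
(1,1): Delta=2.0588 Bond=-356.8050
V0=112.7673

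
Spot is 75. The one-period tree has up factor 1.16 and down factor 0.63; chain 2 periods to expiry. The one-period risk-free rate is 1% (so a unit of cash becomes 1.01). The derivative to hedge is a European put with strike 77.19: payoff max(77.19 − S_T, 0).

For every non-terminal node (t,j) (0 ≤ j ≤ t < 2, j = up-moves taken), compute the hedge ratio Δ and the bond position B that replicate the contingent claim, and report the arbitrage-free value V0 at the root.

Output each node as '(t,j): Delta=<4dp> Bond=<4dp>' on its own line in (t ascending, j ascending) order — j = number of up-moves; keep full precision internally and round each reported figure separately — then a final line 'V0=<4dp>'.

Risk-neutral probability p* = (R−d)/(u−d) = (1.01−0.63)/(1.16−0.63) = 0.7170.
At expiry t=2: V(2,0)=47.4225, V(2,1)=22.3800, V(2,2)=0.0000
(1,0): S=47.2500. Δ = (V_up−V_dn)/(S_up−S_dn) = (22.3800−47.4225)/(54.8100−29.7675) = -1.0000. V = [p*·22.3800 + (1−p*)·47.4225]/1.01 = 29.1757. B = V − Δ·S = 76.4257.
(1,1): S=87.0000. Δ = (V_up−V_dn)/(S_up−S_dn) = (0.0000−22.3800)/(100.9200−54.8100) = -0.4854. V = [p*·0.0000 + (1−p*)·22.3800]/1.01 = 6.2712. B = V − Δ·S = 48.4977.
(0,0): S=75.0000. Δ = (V_up−V_dn)/(S_up−S_dn) = (6.2712−29.1757)/(87.0000−47.2500) = -0.5762. V = [p*·6.2712 + (1−p*)·29.1757]/1.01 = 12.6274. B = V − Δ·S = 55.8434.
Root portfolio cost Δ·75+B reproduces V0=12.6274.

(0,0): Delta=-0.5762 Bond=55.8434
(1,0): Delta=-1.0000 Bond=76.4257
(1,1): Delta=-0.4854 Bond=48.4977
V0=12.6274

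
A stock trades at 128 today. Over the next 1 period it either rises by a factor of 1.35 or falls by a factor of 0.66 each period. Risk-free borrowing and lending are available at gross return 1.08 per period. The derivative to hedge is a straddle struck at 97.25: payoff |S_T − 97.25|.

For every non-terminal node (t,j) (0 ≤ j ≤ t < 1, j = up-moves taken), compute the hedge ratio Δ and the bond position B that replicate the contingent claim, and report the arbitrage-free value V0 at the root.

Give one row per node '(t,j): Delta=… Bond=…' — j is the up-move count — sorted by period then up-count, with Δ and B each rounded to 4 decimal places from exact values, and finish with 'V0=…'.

Since d<R<u, set p* = (R−d)/(u−d) = 0.6087; price each node as the discounted p*-expectation of its children.
Payoff layer (t=1): V(1,0)=12.7700, V(1,1)=75.5500
Node (0,0) S=128.0000: V=(p*·75.5500+(1−p*)·12.7700)/1.08=47.2073; Δ=(75.5500−12.7700)/(172.8000−84.4800)=0.7108; B=V−Δ·S=-43.7782
Self-financing check: at every node Δ·S+B equals the discounted successor values.

(0,0): Delta=0.7108 Bond=-43.7782
V0=47.2073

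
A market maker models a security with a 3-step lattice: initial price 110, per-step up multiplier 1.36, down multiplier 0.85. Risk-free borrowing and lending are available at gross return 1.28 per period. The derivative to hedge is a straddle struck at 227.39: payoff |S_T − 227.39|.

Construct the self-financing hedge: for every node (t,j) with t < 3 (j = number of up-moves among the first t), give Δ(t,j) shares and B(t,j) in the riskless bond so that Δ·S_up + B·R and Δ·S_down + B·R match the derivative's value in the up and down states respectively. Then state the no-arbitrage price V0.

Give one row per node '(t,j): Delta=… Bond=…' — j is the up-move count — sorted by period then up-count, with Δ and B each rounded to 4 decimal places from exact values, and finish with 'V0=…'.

The replicating-portfolio and risk-neutral prices coincide; use p* = (1.28−0.85)/(1.36−0.85) = 0.8431 for the latter.
Payoff layer (t=3): V(3,0)=159.8363, V(3,1)=119.3040, V(3,2)=54.4524, V(3,3)=49.3102
Node (2,0) S=79.4750: V=(p*·119.3040+(1−p*)·159.8363)/1.28=98.1734; Δ=(119.3040−159.8363)/(108.0860−67.5537)=-1.0000; B=V−Δ·S=177.6484
Node (2,1) S=127.1600: V=(p*·54.4524+(1−p*)·119.3040)/1.28=50.4884; Δ=(54.4524−119.3040)/(172.9376−108.0860)=-1.0000; B=V−Δ·S=177.6484
Node (2,2) S=203.4560: V=(p*·49.3102+(1−p*)·54.4524)/1.28=39.1537; Δ=(49.3102−54.4524)/(276.7002−172.9376)=-0.0496; B=V−Δ·S=49.2366
Node (1,0) S=93.5000: V=(p*·50.4884+(1−p*)·98.1734)/1.28=45.2878; Δ=(50.4884−98.1734)/(127.1600−79.4750)=-1.0000; B=V−Δ·S=138.7878
Node (1,1) S=149.6000: V=(p*·39.1537+(1−p*)·50.4884)/1.28=31.9779; Δ=(39.1537−50.4884)/(203.4560−127.1600)=-0.1486; B=V−Δ·S=54.2028
Node (0,0) S=110.0000: V=(p*·31.9779+(1−p*)·45.2878)/1.28=26.6139; Δ=(31.9779−45.2878)/(149.6000−93.5000)=-0.2373; B=V−Δ·S=52.7118
Check: Δ(0,0)·S0 + B(0,0) = 26.6139 = V0.

(0,0): Delta=-0.2373 Bond=52.7118
(1,0): Delta=-1.0000 Bond=138.7878
(1,1): Delta=-0.1486 Bond=54.2028
(2,0): Delta=-1.0000 Bond=177.6484
(2,1): Delta=-1.0000 Bond=177.6484
(2,2): Delta=-0.0496 Bond=49.2366
V0=26.6139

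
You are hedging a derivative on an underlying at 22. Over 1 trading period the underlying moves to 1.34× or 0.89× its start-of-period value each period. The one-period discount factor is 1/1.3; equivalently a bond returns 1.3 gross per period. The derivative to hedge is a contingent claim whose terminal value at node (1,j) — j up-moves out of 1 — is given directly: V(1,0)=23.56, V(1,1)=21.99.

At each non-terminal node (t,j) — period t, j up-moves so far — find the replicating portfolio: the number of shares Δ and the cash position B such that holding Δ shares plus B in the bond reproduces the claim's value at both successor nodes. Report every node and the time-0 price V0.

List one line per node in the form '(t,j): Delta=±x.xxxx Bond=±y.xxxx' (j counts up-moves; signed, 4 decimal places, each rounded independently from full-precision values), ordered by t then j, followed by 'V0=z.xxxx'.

Under the risk-neutral measure, an up-move has probability p* = (R−d)/(u−d) = 0.9111 and values discount at R = 1.3.
Payoff layer (t=1): V(1,0)=23.5600, V(1,1)=21.9900
(0,0): S=22.0000. Δ = (V_up−V_dn)/(S_up−S_dn) = (21.9900−23.5600)/(29.4800−19.5800) = -0.1586. V = [p*·21.9900 + (1−p*)·23.5600]/1.3 = 17.0227. B = V − Δ·S = 20.5116.
Each (Δ,B) replicates both successor values, so the strategy is self-financing and V0 is arbitrage-free.

(0,0): Delta=-0.1586 Bond=20.5116
V0=17.0227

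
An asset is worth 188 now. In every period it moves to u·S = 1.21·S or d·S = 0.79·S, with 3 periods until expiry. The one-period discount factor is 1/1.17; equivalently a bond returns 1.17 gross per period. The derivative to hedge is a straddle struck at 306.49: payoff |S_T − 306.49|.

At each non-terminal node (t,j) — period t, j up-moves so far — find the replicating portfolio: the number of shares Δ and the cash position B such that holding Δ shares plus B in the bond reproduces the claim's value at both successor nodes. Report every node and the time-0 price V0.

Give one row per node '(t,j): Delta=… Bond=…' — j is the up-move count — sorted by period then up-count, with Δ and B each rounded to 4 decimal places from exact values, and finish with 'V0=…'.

The replicating-portfolio and risk-neutral prices coincide; use p* = (1.17−0.79)/(1.21−0.79) = 0.9048 for the latter.
Terminal values V(3,·): V(3,0)=213.7987, V(3,1)=164.5197, V(3,2)=89.0419, V(3,3)=26.5635
Node (2,0) S=117.3308: V=(p*·164.5197+(1−p*)·213.7987)/1.17=144.6265; Δ=(164.5197−213.7987)/(141.9703−92.6913)=-1.0000; B=V−Δ·S=261.9573
Node (2,1) S=179.7092: V=(p*·89.0419+(1−p*)·164.5197)/1.17=82.2481; Δ=(89.0419−164.5197)/(217.4481−141.9703)=-1.0000; B=V−Δ·S=261.9573
Node (2,2) S=275.2508: V=(p*·26.5635+(1−p*)·89.0419)/1.17=27.7896; Δ=(26.5635−89.0419)/(333.0535−217.4481)=-0.5404; B=V−Δ·S=176.5477
Node (1,0) S=148.5200: V=(p*·82.2481+(1−p*)·144.6265)/1.17=75.3751; Δ=(82.2481−144.6265)/(179.7092−117.3308)=-1.0000; B=V−Δ·S=223.8951
Node (1,1) S=227.4800: V=(p*·27.7896+(1−p*)·82.2481)/1.17=28.1847; Δ=(27.7896−82.2481)/(275.2508−179.7092)=-0.5700; B=V−Δ·S=157.8478
Node (0,0) S=188.0000: V=(p*·28.1847+(1−p*)·75.3751)/1.17=27.9308; Δ=(28.1847−75.3751)/(227.4800−148.5200)=-0.5976; B=V−Δ·S=140.2889
Check: Δ(0,0)·S0 + B(0,0) = 27.9308 = V0.

(0,0): Delta=-0.5976 Bond=140.2889
(1,0): Delta=-1.0000 Bond=223.8951
(1,1): Delta=-0.5700 Bond=157.8478
(2,0): Delta=-1.0000 Bond=261.9573
(2,1): Delta=-1.0000 Bond=261.9573
(2,2): Delta=-0.5404 Bond=176.5477
V0=27.9308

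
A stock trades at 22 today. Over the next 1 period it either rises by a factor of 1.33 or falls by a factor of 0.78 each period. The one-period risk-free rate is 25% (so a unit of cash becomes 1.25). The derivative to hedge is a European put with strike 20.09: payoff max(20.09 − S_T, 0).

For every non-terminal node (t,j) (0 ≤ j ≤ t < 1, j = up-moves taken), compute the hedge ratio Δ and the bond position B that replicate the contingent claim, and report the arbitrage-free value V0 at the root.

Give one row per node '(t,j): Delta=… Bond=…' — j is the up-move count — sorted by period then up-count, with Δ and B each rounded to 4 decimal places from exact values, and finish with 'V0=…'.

(0,0): Delta=-0.2421 Bond=5.6682
V0=0.3409

Under the risk-neutral measure, an up-move has probability p* = (R−d)/(u−d) = 0.8545 and values discount at R = 1.25.
Payoff layer (t=1): V(1,0)=2.9300, V(1,1)=0.0000
Node (0,0) S=22.0000: V=(p*·0.0000+(1−p*)·2.9300)/1.25=0.3409; Δ=(0.0000−2.9300)/(29.2600−17.1600)=-0.2421; B=V−Δ·S=5.6682
The time-0 hedge costs 0.3409, which is the no-arbitrage price.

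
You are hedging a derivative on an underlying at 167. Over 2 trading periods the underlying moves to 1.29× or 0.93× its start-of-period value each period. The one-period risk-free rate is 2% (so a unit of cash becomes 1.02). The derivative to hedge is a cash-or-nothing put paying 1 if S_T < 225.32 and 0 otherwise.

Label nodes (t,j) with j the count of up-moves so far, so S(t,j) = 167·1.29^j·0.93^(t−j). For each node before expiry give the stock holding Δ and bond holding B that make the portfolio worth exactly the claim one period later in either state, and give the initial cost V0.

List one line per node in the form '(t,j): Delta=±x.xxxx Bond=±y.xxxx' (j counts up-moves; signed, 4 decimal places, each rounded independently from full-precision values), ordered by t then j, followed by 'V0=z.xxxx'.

Risk-neutral probability p* = (R−d)/(u−d) = (1.02−0.93)/(1.29−0.93) = 0.2500.
Payoff layer (t=2): V(2,0)=1.0000, V(2,1)=1.0000, V(2,2)=0.0000
(1,0): S=155.3100. Δ = (V_up−V_dn)/(S_up−S_dn) = (1.0000−1.0000)/(200.3499−144.4383) = 0.0000. V = [p*·1.0000 + (1−p*)·1.0000]/1.02 = 0.9804. B = V − Δ·S = 0.9804.
(1,1): S=215.4300. Δ = (V_up−V_dn)/(S_up−S_dn) = (0.0000−1.0000)/(277.9047−200.3499) = -0.0129. V = [p*·0.0000 + (1−p*)·1.0000]/1.02 = 0.7353. B = V − Δ·S = 3.5131.
(0,0): S=167.0000. Δ = (V_up−V_dn)/(S_up−S_dn) = (0.7353−0.9804)/(215.4300−155.3100) = -0.0041. V = [p*·0.7353 + (1−p*)·0.9804]/1.02 = 0.9011. B = V − Δ·S = 1.5819.
Check: Δ(0,0)·S0 + B(0,0) = 0.9011 = V0.

(0,0): Delta=-0.0041 Bond=1.5819
(1,0): Delta=0.0000 Bond=0.9804
(1,1): Delta=-0.0129 Bond=3.5131
V0=0.9011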